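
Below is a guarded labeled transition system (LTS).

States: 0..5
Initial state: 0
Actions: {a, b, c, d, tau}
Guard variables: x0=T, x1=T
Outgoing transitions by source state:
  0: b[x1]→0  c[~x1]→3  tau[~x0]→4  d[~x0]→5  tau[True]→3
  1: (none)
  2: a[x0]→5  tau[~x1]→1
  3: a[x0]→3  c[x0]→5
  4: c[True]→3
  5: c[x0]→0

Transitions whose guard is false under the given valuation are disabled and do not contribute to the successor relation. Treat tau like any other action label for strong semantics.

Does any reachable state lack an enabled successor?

Answer: DEADLOCK-FREE

Trace:
R = {0,3,5}
  0: b→0  tau→3  [2 out]
  3: a→3  c→5  [2 out]
  5: c→0  [1 out]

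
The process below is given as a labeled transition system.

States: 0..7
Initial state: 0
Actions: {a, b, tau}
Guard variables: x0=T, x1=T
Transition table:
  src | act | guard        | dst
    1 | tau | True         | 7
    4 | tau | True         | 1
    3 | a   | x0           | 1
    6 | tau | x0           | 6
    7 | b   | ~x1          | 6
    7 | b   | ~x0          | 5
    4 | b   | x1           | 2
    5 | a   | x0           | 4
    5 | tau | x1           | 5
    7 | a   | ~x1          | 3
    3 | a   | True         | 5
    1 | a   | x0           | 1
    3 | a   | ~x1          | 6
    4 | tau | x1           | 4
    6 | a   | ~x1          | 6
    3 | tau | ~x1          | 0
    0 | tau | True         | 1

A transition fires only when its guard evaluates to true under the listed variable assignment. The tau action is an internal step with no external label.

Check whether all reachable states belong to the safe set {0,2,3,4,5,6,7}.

Answer: INVARIANT VIOLATED at state 1

Trace:
Allowed set {0,2,3,4,5,6,7}
R = {0,1,7}
  0: safe
  1: ✗ unsafe
  7: safe
witness against invariant: tau → 1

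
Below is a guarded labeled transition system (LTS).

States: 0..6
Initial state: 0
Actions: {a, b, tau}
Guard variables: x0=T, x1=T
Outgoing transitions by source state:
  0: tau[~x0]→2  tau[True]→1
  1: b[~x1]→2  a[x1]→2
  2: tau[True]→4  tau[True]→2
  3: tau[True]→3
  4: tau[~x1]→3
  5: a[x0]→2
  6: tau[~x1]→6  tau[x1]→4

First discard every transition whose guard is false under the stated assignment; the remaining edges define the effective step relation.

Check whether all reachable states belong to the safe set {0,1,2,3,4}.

Answer: INVARIANT HOLDS

Analysis:
Inv-set: {0,1,2,3,4}
Reach set: {0,1,2,4}
  0: ok
  1: ok
  2: ok
  4: ok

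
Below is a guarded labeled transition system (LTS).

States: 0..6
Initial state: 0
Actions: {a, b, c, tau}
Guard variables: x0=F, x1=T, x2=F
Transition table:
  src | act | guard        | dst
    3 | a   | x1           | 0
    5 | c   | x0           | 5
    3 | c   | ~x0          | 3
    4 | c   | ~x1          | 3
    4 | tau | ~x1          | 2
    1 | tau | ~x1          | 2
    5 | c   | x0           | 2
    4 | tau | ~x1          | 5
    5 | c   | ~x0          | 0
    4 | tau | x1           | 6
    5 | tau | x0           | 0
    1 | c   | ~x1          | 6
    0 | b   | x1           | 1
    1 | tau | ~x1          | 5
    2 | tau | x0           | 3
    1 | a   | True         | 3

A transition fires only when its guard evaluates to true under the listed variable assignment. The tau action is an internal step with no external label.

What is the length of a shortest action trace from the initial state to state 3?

Answer: 2

Analysis:
BFS to 3:
  Layer 0: {0}
  Layer 1: {1}
  Layer 2: {3}
depth(3)=2, e.g. b·a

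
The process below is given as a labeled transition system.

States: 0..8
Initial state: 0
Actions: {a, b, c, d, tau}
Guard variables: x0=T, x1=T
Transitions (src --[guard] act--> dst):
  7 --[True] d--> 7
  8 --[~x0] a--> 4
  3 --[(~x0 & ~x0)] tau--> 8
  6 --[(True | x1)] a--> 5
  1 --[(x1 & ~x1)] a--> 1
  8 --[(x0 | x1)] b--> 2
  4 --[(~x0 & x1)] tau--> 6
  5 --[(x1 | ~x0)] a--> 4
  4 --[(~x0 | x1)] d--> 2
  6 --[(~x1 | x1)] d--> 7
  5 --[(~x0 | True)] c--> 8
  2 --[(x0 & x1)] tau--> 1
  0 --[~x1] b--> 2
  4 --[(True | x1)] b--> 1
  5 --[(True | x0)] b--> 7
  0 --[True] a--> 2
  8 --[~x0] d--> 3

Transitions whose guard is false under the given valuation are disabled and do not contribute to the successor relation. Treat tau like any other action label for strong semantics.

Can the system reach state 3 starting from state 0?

Answer: UNREACHABLE

Working:
After dropping false guards: 11 live edges.
L0 = {0}
L1 = {2}  now seen {0,2}
L2 = {1}  now seen {0,1,2}
Reachable = {0,1,2}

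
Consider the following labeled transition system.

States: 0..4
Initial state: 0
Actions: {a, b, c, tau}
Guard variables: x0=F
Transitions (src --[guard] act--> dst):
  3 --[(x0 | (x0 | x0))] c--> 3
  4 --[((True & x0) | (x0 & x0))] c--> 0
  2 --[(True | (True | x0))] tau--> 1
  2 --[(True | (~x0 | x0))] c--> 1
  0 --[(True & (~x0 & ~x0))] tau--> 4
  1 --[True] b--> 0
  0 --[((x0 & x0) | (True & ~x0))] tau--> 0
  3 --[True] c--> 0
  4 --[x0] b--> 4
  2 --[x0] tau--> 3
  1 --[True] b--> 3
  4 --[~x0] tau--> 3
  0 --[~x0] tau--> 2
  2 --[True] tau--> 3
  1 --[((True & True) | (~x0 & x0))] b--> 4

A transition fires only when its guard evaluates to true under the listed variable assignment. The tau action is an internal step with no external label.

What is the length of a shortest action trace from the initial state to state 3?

Answer: 2

Working:
BFS to 3:
  Layer 0: {0}
  Layer 1: {2,4}
  Layer 2: {1,3}
depth(3)=2, e.g. tau·tau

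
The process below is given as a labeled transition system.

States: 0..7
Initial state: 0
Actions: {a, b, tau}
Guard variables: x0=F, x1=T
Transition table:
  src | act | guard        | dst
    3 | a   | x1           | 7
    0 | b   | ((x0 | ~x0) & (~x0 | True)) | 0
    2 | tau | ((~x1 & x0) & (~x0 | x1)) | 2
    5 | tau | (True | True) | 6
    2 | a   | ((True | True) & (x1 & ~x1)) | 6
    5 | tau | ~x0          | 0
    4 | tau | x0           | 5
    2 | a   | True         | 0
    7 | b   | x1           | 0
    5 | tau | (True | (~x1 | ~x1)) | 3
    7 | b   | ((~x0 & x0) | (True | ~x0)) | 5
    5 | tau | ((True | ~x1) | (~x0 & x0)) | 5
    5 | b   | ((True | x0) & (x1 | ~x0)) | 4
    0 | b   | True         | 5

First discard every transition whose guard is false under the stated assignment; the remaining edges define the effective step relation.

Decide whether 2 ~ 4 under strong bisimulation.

Answer: NOT BISIMILAR

Working:
Compute ~ classes (split until stable):
  round 0: {{0,1,2,3,4,5,6,7}}
  round 1: {{0,7},{1,4,6},{2,3},{5}}
stable after 2 split(s): 4 block(s)
class of 2: {2,3}; class of 4: {1,4,6}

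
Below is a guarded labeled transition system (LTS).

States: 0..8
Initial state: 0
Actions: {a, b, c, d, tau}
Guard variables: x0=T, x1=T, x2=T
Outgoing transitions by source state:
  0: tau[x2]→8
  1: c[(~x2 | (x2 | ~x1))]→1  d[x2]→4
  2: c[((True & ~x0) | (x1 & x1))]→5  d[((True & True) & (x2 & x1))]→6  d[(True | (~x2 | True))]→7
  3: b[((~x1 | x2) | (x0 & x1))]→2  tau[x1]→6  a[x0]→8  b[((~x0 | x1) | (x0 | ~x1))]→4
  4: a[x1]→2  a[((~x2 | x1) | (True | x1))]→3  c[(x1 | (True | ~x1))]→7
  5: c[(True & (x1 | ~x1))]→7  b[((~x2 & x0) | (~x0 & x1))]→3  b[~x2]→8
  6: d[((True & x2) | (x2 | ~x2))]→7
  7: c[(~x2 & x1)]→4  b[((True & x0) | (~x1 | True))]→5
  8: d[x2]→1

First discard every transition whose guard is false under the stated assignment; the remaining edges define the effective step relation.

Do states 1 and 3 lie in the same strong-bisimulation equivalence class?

Refine partition for ~:
  P[0] = {{0,1,2,3,4,5,6,7,8}}
  P[1] = {{0},{1,2},{3},{4},{5},{6,8},{7}}
  P[2] = {{0},{1},{2},{3},{4},{5},{6},{7},{8}}
Fixed point at round 3; 9 class(es).
1∈{1}, 3∈{3}

Answer: NOT BISIMILAR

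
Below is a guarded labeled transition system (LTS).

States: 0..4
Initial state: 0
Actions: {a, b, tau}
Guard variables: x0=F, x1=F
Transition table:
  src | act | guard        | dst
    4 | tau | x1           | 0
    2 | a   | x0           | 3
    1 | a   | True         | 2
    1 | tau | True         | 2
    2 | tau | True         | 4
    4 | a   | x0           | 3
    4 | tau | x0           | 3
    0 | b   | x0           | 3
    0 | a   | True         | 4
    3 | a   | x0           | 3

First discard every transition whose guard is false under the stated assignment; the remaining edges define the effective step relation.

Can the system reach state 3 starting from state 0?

Answer: UNREACHABLE

Trace:
Guard filter leaves 4 enabled edge(s).
depth 0: {0}
depth 1: {4}  total {0,4}
Reachable = {0,4}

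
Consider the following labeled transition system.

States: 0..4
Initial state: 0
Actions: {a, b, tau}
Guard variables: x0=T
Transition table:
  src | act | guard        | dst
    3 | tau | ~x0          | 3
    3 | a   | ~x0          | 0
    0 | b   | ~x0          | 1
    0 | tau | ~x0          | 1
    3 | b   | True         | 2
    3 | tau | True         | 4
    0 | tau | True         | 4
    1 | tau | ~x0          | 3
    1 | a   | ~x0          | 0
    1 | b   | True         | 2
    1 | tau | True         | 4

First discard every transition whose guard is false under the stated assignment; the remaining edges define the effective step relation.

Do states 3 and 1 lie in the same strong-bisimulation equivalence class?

Answer: BISIMILAR

Working:
Bisimulation quotient by refinement:
  round 0: {{0,1,2,3,4}}
  round 1: {{0},{1,3},{2,4}}
stable after 2 split(s): 3 block(s)
[3]={1,3}  [1]={1,3}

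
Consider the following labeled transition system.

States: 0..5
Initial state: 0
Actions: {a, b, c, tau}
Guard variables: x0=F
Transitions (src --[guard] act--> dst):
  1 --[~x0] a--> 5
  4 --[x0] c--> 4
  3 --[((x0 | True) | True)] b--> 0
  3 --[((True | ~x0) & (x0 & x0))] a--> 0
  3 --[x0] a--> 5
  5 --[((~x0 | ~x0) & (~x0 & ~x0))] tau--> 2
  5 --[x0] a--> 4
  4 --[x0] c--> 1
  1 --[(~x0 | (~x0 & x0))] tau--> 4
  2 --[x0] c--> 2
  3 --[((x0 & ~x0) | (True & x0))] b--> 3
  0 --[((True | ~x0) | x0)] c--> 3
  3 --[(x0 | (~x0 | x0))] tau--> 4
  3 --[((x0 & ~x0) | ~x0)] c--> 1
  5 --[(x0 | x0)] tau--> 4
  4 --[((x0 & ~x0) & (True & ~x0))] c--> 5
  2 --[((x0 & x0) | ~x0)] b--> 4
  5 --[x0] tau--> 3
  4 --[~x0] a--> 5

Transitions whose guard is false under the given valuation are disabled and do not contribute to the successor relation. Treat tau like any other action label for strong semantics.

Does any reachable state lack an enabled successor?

Answer: DEADLOCK-FREE

Working:
Reachable = {0,1,2,3,4,5}
  0: c→3  [1 out]
  1: a→5  tau→4  [2 out]
  2: b→4  [1 out]
  3: b→0  c→1  tau→4  [3 out]
  4: a→5  [1 out]
  5: tau→2  [1 out]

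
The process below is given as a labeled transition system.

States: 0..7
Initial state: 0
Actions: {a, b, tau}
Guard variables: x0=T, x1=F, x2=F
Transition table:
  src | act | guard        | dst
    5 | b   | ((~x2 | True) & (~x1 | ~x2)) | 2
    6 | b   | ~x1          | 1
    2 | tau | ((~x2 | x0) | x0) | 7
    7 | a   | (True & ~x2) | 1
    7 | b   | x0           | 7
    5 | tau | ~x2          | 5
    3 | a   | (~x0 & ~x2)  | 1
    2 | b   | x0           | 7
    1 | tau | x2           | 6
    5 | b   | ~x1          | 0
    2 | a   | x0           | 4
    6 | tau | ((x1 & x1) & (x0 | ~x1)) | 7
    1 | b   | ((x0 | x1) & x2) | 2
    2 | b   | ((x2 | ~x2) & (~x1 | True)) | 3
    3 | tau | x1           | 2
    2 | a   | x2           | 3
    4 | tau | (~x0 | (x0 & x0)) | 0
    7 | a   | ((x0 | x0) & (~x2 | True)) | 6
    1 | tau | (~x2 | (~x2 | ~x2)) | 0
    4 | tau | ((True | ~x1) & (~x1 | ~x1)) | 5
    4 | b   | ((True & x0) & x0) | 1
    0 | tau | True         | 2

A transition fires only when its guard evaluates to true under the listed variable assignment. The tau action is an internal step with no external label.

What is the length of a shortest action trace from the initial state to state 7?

Answer: 2

Working:
BFS to 7:
  L0 = {0}
  L1 = {2}
  L2 = {3,4,7}
7 enters at depth 2; path tau·b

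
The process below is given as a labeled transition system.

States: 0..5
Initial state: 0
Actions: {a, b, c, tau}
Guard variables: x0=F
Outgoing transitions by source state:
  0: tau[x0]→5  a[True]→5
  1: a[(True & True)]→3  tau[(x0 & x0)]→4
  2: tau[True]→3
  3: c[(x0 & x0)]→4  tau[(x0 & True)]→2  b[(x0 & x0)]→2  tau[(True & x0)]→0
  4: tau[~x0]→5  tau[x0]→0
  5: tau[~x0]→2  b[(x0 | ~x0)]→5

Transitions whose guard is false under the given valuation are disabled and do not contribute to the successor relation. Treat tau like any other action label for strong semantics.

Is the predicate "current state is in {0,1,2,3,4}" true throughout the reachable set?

Inv-set: {0,1,2,3,4}
R = {0,2,3,5}
  0: safe
  2: safe
  3: safe
  5: outside
witness against invariant: a → 5

Answer: INVARIANT VIOLATED at state 5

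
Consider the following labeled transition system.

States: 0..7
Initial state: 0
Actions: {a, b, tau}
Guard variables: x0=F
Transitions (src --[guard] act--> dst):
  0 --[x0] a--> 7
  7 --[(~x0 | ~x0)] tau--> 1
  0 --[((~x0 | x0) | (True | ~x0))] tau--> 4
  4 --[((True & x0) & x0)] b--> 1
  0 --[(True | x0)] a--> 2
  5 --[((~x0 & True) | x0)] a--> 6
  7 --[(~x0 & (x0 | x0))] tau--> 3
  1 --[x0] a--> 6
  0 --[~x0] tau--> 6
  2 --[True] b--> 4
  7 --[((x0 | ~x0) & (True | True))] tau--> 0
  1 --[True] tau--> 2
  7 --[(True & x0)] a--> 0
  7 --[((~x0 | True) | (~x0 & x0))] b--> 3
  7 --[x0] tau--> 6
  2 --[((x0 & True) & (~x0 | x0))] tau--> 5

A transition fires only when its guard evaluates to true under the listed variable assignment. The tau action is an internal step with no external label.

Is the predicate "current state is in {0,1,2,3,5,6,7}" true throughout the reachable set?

Answer: INVARIANT VIOLATED at state 4

Analysis:
Allowed set {0,1,2,3,5,6,7}
Reachable = {0,2,4,6}
  0: ok
  2: ok
  4: VIOLATES
  6: ok
counterexample path to 4: tau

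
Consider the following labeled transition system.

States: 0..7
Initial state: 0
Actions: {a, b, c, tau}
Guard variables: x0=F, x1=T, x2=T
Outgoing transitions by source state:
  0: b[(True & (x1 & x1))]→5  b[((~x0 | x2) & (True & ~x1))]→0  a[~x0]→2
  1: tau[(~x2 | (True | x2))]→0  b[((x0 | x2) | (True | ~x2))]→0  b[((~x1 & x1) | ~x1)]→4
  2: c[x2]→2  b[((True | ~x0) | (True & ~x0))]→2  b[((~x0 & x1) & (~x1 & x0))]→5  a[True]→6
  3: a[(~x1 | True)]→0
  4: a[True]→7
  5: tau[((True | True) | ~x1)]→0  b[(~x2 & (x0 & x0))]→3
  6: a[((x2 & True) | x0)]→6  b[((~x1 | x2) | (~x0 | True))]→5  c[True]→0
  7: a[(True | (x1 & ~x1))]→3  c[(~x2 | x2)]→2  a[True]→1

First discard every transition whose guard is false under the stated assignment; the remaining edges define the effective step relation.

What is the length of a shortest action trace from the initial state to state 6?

Answer: 2

Working:
Breadth-first toward 6:
  L0 = {0}
  L1 = {2,5}
  L2 = {6}
depth(6)=2, e.g. a·a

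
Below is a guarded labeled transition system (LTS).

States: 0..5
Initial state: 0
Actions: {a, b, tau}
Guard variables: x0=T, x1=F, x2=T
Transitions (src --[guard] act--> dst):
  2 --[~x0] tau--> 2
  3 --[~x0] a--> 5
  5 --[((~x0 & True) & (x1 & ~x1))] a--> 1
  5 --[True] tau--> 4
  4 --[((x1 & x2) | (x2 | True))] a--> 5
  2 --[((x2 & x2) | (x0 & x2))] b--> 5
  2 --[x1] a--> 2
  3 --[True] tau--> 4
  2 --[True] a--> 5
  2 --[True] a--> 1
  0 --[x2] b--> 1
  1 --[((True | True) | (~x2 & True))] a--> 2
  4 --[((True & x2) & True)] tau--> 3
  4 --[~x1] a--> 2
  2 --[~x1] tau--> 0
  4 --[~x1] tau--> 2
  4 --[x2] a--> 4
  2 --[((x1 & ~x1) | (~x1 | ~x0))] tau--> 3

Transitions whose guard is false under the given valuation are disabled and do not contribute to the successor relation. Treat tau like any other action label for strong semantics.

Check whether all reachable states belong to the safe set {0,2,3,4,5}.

Answer: INVARIANT VIOLATED at state 1

Trace:
Safe = {0,2,3,4,5}
Reach set: {0,1,2,3,4,5}
  0: safe
  1: outside
  2: safe
  3: safe
  4: safe
  5: safe
reach 1 via b — violates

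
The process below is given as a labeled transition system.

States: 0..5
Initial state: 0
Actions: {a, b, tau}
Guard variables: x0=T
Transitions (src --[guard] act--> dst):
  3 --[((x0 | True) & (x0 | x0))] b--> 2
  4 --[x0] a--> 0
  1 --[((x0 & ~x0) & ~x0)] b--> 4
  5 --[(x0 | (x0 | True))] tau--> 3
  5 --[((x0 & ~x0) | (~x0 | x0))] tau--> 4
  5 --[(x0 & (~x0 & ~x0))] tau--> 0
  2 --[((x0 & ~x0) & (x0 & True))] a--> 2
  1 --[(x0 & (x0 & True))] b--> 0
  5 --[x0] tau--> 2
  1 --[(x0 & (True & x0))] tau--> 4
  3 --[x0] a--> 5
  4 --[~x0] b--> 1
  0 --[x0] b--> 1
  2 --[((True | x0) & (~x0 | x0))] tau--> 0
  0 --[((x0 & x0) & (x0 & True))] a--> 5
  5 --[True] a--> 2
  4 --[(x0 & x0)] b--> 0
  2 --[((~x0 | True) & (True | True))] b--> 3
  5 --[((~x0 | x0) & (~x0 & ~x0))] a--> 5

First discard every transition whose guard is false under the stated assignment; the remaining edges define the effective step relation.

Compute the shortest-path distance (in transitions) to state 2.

Answer: 2

Working:
BFS to 2:
  L0 = {0}
  L1 = {1,5}
  L2 = {2,3,4}
first hit 2 at d=2 via a·a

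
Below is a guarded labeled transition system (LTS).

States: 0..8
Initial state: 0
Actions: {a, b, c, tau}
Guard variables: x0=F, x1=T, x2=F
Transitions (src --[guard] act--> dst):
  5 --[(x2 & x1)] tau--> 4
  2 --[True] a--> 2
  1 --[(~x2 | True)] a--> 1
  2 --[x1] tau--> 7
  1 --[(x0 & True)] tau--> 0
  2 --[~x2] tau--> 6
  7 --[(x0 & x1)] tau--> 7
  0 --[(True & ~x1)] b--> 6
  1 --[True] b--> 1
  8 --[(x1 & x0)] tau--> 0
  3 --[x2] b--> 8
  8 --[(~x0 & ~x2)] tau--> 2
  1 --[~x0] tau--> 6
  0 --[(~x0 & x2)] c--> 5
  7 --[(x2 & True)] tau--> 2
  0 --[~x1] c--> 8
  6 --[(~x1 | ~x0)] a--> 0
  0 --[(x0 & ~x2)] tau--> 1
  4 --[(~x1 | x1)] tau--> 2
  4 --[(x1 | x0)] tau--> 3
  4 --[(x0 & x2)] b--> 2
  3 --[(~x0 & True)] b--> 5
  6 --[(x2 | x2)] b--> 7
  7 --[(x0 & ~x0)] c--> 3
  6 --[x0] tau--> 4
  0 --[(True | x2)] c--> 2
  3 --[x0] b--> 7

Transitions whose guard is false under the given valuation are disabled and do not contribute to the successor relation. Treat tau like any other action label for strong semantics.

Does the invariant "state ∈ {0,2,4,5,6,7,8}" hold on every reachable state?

Safe = {0,2,4,5,6,7,8}
Reach set: {0,2,6,7}
  0: safe
  2: safe
  6: safe
  7: safe

Answer: INVARIANT HOLDS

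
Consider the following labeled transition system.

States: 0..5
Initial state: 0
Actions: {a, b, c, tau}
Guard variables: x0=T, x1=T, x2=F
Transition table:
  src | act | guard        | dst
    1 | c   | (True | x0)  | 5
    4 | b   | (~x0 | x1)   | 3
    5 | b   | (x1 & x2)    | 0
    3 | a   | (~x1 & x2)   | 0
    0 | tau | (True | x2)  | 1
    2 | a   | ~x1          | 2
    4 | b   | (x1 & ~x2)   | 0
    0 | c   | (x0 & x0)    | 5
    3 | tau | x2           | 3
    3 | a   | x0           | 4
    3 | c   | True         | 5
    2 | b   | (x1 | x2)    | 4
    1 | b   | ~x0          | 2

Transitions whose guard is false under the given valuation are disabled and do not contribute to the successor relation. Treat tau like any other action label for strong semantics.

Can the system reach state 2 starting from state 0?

After dropping false guards: 8 live edges.
Layer 0: {0}
Layer 1: {1,5}  now seen {0,1,5}
Reachable = {0,1,5}

Answer: UNREACHABLE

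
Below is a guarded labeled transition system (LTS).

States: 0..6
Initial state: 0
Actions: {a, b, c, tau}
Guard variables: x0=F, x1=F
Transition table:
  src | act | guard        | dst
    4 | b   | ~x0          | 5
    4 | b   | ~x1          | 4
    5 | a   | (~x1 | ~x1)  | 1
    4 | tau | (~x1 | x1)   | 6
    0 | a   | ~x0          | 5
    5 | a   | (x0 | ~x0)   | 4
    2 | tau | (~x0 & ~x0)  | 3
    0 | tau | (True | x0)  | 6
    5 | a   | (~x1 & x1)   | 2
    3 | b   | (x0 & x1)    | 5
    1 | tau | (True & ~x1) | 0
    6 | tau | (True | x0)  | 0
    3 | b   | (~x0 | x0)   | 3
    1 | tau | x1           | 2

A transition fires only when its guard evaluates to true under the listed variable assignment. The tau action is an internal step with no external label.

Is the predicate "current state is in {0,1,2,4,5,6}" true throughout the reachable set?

Answer: INVARIANT HOLDS

Trace:
Inv-set: {0,1,2,4,5,6}
R = {0,1,4,5,6}
  0: ok
  1: ok
  4: ok
  5: ok
  6: ok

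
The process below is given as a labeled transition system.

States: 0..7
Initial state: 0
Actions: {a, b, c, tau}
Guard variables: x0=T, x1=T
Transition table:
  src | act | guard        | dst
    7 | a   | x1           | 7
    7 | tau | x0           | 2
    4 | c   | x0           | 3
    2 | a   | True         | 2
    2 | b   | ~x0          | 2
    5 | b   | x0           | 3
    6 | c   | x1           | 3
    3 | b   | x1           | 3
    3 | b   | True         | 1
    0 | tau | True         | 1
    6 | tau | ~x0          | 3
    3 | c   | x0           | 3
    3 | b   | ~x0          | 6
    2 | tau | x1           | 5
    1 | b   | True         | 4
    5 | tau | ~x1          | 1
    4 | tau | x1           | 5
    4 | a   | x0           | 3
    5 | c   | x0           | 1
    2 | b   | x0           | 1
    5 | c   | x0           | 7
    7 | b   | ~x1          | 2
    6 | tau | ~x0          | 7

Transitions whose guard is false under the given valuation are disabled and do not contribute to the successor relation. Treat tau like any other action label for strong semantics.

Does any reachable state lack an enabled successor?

Answer: DEADLOCK-FREE

Trace:
R = {0,1,2,3,4,5,7}
  0: tau→1  [deg 1]
  1: b→4  [deg 1]
  2: a→2  b→1  tau→5  [deg 3]
  3: b→1  b→3  c→3  [deg 3]
  4: a→3  c→3  tau→5  [deg 3]
  5: b→3  c→1  c→7  [deg 3]
  7: a→7  tau→2  [deg 2]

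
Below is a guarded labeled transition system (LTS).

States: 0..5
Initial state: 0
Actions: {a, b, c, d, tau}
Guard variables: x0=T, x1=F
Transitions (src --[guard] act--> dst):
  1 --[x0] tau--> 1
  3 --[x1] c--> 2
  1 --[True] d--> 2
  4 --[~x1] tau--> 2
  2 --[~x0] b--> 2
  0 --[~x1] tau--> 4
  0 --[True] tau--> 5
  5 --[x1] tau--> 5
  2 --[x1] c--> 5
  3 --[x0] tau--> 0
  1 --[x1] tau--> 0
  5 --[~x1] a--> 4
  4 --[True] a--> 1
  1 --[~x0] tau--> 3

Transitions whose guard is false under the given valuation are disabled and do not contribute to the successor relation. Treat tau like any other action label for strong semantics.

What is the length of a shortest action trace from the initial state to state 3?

Breadth-first toward 3:
  Layer 0: {0}
  Layer 1: {4,5}
  Layer 2: {1,2}
3 never appears.

Answer: UNREACHABLE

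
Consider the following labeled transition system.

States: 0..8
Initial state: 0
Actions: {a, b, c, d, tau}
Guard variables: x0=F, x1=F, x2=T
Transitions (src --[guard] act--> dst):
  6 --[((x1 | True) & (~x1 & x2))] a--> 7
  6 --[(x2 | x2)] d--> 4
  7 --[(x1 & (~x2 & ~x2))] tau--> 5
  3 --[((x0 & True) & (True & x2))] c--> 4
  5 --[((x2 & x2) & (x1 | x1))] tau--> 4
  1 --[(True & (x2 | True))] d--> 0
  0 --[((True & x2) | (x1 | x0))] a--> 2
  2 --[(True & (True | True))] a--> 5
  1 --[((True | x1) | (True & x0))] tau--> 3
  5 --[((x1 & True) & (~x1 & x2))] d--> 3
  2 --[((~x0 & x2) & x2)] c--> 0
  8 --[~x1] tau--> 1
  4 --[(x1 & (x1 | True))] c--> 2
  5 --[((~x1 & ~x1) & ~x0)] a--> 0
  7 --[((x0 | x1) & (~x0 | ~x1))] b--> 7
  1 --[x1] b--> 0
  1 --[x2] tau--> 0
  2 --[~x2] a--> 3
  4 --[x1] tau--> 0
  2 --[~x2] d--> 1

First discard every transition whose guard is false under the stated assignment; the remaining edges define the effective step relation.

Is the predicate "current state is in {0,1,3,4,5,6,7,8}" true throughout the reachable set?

Safe = {0,1,3,4,5,6,7,8}
Reachable = {0,2,5}
  0: safe
  2: ✗ unsafe
  5: safe
witness against invariant: a → 2

Answer: INVARIANT VIOLATED at state 2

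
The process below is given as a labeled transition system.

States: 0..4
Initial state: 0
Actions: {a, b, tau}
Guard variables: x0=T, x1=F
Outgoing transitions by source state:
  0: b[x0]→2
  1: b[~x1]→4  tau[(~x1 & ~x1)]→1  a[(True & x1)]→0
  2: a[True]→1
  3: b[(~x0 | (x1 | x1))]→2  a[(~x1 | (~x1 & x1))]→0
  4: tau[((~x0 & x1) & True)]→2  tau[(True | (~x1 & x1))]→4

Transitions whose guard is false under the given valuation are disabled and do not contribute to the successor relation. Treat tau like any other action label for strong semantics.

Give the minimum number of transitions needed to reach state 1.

Answer: 2

Working:
Layered search for 1:
  L0 = {0}
  L1 = {2}
  L2 = {1}
depth(1)=2, e.g. b·a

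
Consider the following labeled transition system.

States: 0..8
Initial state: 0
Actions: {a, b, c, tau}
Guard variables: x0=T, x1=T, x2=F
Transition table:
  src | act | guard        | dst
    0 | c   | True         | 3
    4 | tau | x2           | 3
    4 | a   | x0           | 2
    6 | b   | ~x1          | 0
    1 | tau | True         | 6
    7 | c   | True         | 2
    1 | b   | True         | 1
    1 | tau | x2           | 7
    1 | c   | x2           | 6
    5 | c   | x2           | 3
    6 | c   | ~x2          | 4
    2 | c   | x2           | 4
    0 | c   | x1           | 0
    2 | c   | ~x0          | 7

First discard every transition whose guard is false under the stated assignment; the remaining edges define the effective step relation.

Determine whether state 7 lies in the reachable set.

Answer: UNREACHABLE

Analysis:
Guard filter leaves 7 enabled edge(s).
L0 = {0}
L1 = {3}  total {0,3}
R = {0,3}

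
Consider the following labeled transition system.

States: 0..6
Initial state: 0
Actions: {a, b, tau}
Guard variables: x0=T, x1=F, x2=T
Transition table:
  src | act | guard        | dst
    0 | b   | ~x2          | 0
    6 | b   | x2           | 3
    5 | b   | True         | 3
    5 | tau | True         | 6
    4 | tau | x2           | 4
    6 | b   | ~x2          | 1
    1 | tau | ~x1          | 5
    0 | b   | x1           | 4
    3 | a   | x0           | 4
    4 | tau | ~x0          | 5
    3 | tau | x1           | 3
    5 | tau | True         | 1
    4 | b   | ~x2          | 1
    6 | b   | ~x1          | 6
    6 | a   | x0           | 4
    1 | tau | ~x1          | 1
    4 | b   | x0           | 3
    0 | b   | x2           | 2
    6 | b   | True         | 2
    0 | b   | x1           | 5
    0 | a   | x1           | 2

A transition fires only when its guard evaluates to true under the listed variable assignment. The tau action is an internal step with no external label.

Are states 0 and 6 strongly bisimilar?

Bisimulation quotient by refinement:
  π0 = {{0,1,2,3,4,5,6}}
  π1 = {{0},{1},{2},{3},{4,5},{6}}
  π2 = {{0},{1},{2},{3},{4},{5},{6}}
7 equivalence class(es) (converged in 3)
0∈{0}, 6∈{6}

Answer: NOT BISIMILAR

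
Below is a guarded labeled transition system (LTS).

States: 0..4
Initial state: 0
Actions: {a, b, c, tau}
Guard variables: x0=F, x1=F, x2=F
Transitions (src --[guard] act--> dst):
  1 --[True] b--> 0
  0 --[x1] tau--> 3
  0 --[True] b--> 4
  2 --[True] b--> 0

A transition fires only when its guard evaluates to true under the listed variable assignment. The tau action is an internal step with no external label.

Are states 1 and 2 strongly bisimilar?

Answer: BISIMILAR

Working:
Compute ~ classes (split until stable):
  round 0: {{0,1,2,3,4}}
  round 1: {{0,1,2},{3,4}}
  round 2: {{0},{1,2},{3,4}}
stable after 3 split(s): 3 block(s)
[1]={1,2}  [2]={1,2}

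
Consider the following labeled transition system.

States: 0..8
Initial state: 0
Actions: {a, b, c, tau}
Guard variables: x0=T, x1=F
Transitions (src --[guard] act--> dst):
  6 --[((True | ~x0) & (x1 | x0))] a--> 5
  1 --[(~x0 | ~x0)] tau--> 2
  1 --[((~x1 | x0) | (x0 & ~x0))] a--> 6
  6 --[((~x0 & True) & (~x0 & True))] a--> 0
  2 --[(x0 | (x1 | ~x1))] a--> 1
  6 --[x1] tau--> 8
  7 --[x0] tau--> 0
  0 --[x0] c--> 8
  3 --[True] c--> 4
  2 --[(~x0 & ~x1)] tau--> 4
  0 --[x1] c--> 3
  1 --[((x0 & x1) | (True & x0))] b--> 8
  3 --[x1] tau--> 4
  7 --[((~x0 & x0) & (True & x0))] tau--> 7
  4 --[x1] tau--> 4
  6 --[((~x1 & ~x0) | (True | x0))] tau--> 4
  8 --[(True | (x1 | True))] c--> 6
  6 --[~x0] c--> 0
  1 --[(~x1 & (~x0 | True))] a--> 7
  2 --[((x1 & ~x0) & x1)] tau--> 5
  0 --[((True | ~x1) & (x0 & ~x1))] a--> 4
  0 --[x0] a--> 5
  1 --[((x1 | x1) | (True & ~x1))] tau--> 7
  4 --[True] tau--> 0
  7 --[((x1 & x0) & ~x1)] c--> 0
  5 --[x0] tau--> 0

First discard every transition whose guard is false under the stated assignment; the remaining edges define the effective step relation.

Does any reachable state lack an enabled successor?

Answer: DEADLOCK-FREE

Analysis:
Reachable = {0,4,5,6,8}
  0: a→4  a→5  c→8  [deg 3]
  4: tau→0  [deg 1]
  5: tau→0  [deg 1]
  6: a→5  tau→4  [deg 2]
  8: c→6  [deg 1]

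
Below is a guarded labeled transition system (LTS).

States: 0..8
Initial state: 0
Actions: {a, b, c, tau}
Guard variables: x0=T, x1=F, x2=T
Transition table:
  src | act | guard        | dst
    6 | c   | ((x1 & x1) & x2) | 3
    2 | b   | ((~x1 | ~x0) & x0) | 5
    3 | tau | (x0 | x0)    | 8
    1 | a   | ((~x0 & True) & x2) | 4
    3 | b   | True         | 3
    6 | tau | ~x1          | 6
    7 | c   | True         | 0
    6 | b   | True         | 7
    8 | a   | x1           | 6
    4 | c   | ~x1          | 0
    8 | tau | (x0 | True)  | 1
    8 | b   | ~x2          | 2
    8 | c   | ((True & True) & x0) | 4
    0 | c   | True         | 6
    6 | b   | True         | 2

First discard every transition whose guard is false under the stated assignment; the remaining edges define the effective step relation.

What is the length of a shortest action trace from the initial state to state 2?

Breadth-first toward 2:
  L0 = {0}
  L1 = {6}
  L2 = {2,7}
2 enters at depth 2; path c·b

Answer: 2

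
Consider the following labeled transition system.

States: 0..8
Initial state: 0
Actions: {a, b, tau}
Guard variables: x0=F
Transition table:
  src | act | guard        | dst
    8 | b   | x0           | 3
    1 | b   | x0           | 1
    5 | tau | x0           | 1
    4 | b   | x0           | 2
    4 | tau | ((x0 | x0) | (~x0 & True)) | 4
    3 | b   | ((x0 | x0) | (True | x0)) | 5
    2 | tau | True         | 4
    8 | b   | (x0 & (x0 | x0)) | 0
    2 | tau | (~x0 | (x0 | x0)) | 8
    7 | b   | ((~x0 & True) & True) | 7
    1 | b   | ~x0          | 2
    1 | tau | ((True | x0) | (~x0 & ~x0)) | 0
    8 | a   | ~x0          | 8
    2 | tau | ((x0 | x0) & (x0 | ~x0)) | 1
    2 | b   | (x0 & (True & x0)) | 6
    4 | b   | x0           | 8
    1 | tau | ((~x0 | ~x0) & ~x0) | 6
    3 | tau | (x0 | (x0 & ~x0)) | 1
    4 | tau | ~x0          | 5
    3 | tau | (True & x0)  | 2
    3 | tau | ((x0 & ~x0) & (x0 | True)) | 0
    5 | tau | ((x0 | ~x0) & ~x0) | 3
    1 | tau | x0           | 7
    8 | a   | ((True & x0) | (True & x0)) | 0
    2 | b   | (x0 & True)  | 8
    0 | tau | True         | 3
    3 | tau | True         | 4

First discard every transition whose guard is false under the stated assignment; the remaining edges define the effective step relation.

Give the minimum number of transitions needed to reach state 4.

Answer: 2

Working:
Breadth-first toward 4:
  depth 0: {0}
  depth 1: {3}
  depth 2: {4,5}
depth(4)=2, e.g. tau·tau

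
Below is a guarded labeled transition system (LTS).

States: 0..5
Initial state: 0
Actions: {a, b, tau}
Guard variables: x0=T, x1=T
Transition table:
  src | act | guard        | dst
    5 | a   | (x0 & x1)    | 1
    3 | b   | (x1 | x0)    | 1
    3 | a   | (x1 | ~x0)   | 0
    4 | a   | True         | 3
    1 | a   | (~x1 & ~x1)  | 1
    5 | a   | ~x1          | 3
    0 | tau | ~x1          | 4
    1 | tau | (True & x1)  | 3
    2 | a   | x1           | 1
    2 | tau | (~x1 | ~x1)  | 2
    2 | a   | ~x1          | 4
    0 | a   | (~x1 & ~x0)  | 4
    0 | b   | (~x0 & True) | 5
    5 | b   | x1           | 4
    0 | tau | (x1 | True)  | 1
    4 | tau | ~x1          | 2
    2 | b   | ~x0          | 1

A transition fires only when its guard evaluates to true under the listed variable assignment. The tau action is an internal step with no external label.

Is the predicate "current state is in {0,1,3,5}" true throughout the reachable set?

Answer: INVARIANT HOLDS

Working:
Allowed set {0,1,3,5}
Reachable = {0,1,3}
  0: ✓
  1: ✓
  3: ✓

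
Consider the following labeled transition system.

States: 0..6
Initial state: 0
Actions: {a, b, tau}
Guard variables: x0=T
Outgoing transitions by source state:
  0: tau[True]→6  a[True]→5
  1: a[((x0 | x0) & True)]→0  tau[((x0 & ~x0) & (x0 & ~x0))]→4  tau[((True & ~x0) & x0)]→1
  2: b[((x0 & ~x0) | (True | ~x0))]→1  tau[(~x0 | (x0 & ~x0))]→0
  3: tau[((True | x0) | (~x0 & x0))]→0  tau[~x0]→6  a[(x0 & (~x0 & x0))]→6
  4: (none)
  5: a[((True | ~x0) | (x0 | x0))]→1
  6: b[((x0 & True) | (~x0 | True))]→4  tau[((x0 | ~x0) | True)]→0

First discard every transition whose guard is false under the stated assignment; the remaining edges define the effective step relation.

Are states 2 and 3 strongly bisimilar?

Answer: NOT BISIMILAR

Trace:
Refine partition for ~:
  π0 = {{0,1,2,3,4,5,6}}
  π1 = {{0},{1,5},{2},{3},{4},{6}}
  π2 = {{0},{1},{2},{3},{4},{5},{6}}
stable after 3 split(s): 7 block(s)
class of 2: {2}; class of 3: {3}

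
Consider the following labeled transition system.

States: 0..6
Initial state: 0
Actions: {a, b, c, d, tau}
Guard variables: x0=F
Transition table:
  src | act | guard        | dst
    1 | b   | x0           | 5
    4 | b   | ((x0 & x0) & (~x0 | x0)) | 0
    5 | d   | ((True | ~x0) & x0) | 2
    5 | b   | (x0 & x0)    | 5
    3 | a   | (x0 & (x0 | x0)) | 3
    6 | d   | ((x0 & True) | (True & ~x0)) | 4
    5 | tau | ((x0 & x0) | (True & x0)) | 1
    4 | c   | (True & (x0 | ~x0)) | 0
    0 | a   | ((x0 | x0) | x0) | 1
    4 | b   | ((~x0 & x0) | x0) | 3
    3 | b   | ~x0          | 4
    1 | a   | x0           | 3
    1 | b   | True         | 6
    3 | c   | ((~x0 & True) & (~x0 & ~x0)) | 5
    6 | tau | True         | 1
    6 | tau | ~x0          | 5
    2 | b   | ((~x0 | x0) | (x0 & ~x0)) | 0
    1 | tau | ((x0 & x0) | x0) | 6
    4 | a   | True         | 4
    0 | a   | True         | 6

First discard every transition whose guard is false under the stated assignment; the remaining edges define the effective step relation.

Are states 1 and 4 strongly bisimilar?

Compute ~ classes (split until stable):
  round 0: {{0,1,2,3,4,5,6}}
  round 1: {{0},{1,2},{3},{4},{5},{6}}
  round 2: {{0},{1},{2},{3},{4},{5},{6}}
7 equivalence class(es) (converged in 3)
1∈{1}, 4∈{4}

Answer: NOT BISIMILAR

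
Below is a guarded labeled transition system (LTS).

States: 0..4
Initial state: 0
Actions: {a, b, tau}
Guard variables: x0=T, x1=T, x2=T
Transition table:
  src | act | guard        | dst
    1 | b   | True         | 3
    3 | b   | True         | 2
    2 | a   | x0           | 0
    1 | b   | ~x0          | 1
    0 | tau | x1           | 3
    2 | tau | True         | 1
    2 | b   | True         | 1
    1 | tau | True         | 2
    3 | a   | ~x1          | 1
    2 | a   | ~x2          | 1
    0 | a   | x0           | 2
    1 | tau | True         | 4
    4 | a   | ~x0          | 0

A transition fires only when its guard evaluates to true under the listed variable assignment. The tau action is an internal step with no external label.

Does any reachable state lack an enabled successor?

Answer: DEADLOCK at state 4

Analysis:
Reachable = {0,1,2,3,4}
  0: a→2  tau→3  [deg 2]
  1: b→3  tau→2  tau→4  [deg 3]
  2: a→0  b→1  tau→1  [deg 3]
  3: b→2  [deg 1]
  4: ∅  [no exit]
Path to 4: a·tau·tau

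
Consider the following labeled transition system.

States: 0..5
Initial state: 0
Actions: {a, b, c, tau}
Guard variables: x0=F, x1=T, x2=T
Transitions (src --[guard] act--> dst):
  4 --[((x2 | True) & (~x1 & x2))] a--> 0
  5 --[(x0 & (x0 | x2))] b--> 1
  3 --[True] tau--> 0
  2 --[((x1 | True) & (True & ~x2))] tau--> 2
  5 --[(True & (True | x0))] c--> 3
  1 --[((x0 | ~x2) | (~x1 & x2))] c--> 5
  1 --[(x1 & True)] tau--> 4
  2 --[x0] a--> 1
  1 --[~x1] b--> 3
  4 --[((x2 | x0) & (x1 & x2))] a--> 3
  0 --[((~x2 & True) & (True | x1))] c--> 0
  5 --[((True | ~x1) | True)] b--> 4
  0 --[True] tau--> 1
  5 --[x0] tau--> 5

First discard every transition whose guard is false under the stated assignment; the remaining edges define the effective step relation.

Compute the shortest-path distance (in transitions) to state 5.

Answer: UNREACHABLE

Trace:
Breadth-first toward 5:
  L0 = {0}
  L1 = {1}
  L2 = {4}
  L3 = {3}
5 never appears.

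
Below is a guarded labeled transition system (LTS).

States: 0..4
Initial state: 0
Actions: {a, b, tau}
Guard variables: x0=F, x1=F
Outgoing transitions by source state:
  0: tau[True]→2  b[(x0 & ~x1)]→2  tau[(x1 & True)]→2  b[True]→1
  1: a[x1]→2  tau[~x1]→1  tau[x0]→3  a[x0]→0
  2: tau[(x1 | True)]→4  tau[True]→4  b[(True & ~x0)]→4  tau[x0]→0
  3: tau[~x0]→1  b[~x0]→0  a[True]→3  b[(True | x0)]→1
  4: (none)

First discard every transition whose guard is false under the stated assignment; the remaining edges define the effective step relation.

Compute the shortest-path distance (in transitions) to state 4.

Answer: 2

Working:
Layered search for 4:
  Layer 0: {0}
  Layer 1: {1,2}
  Layer 2: {4}
first hit 4 at d=2 via tau·b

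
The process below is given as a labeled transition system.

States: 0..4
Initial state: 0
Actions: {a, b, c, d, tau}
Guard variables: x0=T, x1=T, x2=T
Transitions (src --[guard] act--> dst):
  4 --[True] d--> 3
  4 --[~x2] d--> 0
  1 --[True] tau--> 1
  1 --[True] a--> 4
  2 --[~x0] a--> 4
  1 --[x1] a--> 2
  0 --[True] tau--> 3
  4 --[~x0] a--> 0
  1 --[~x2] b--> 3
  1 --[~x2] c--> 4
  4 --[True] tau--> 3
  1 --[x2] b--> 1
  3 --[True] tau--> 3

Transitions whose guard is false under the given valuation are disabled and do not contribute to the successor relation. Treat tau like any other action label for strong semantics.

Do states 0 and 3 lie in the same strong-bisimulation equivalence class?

Refine partition for ~:
  π0 = {{0,1,2,3,4}}
  π1 = {{0,3},{1},{2},{4}}
stable after 2 split(s): 4 block(s)
[0]={0,3}  [3]={0,3}

Answer: BISIMILAR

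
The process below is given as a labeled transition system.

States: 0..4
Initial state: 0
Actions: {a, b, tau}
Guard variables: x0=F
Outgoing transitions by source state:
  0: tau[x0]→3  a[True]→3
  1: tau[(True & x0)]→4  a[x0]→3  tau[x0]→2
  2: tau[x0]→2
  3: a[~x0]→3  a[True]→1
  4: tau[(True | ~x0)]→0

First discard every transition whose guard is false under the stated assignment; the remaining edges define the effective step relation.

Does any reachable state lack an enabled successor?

Answer: DEADLOCK at state 1

Trace:
R = {0,1,3}
  0: a→3  [1 exit(s)]
  1: ∅  [no exit]
  3: a→1  a→3  [2 exit(s)]
Path to 1: a·a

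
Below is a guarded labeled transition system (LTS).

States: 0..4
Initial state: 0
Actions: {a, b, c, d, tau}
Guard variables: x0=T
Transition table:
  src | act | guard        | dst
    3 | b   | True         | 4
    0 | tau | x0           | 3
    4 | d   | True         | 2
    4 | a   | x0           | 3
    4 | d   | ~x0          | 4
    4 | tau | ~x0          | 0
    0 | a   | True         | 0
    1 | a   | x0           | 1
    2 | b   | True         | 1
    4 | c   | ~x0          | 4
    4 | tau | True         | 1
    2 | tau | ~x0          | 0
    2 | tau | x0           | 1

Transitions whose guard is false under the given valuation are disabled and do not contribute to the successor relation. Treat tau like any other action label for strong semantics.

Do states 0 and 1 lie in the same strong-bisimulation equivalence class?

Bisimulation quotient by refinement:
  round 0: {{0,1,2,3,4}}
  round 1: {{0},{1},{2},{3},{4}}
5 equivalence class(es) (converged in 2)
class of 0: {0}; class of 1: {1}

Answer: NOT BISIMILAR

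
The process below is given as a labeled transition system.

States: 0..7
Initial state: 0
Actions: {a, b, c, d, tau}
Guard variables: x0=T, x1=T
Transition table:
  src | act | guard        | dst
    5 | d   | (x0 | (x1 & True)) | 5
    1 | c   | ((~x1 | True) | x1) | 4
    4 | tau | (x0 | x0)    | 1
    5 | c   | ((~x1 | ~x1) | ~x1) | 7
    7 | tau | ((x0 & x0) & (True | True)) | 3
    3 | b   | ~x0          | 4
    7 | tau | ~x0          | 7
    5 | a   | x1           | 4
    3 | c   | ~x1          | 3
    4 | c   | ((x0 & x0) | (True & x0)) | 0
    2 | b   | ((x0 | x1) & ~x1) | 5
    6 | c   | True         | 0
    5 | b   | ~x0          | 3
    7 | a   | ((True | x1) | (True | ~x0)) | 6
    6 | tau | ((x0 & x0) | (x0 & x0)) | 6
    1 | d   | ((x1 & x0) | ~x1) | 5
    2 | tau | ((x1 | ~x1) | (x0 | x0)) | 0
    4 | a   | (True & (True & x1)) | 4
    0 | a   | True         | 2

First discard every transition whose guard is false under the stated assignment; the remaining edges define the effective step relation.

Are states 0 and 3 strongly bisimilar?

Answer: NOT BISIMILAR

Working:
Compute ~ classes (split until stable):
  P[0] = {{0,1,2,3,4,5,6,7}}
  P[1] = {{0},{1},{2},{3},{4},{5},{6},{7}}
Fixed point at round 2; 8 class(es).
class of 0: {0}; class of 3: {3}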